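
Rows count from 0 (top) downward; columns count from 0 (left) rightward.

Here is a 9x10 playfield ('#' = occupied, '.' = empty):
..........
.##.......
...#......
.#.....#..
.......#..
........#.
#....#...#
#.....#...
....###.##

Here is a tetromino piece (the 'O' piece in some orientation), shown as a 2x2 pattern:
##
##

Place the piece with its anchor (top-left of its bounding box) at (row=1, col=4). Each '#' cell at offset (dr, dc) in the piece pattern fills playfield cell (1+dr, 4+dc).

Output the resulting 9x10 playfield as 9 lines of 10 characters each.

Fill (1+0,4+0) = (1,4)
Fill (1+0,4+1) = (1,5)
Fill (1+1,4+0) = (2,4)
Fill (1+1,4+1) = (2,5)

Answer: ..........
.##.##....
...###....
.#.....#..
.......#..
........#.
#....#...#
#.....#...
....###.##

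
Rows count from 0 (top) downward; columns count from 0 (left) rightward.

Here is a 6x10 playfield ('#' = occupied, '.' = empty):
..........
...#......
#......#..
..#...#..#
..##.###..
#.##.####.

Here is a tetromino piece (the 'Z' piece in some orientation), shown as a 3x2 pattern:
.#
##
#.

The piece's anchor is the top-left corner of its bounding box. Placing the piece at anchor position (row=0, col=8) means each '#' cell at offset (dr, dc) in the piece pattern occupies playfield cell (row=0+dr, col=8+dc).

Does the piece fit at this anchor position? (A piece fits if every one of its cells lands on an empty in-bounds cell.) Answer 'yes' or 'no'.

Answer: yes

Derivation:
Check each piece cell at anchor (0, 8):
  offset (0,1) -> (0,9): empty -> OK
  offset (1,0) -> (1,8): empty -> OK
  offset (1,1) -> (1,9): empty -> OK
  offset (2,0) -> (2,8): empty -> OK
All cells valid: yes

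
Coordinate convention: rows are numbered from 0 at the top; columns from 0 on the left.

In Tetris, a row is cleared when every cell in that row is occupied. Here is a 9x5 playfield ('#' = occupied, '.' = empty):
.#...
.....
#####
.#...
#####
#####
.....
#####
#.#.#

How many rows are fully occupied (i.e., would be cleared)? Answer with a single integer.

Answer: 4

Derivation:
Check each row:
  row 0: 4 empty cells -> not full
  row 1: 5 empty cells -> not full
  row 2: 0 empty cells -> FULL (clear)
  row 3: 4 empty cells -> not full
  row 4: 0 empty cells -> FULL (clear)
  row 5: 0 empty cells -> FULL (clear)
  row 6: 5 empty cells -> not full
  row 7: 0 empty cells -> FULL (clear)
  row 8: 2 empty cells -> not full
Total rows cleared: 4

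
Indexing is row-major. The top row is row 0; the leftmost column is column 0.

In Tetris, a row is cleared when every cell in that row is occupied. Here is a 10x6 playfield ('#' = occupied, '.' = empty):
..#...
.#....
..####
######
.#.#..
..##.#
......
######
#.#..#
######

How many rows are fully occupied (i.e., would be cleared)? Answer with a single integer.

Check each row:
  row 0: 5 empty cells -> not full
  row 1: 5 empty cells -> not full
  row 2: 2 empty cells -> not full
  row 3: 0 empty cells -> FULL (clear)
  row 4: 4 empty cells -> not full
  row 5: 3 empty cells -> not full
  row 6: 6 empty cells -> not full
  row 7: 0 empty cells -> FULL (clear)
  row 8: 3 empty cells -> not full
  row 9: 0 empty cells -> FULL (clear)
Total rows cleared: 3

Answer: 3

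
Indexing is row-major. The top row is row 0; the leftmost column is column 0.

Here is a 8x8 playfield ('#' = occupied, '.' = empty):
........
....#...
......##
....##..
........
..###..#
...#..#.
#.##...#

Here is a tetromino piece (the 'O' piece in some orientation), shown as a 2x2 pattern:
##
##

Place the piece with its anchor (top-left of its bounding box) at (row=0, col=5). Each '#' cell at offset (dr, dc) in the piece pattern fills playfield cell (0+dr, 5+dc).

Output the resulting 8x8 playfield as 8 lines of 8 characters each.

Fill (0+0,5+0) = (0,5)
Fill (0+0,5+1) = (0,6)
Fill (0+1,5+0) = (1,5)
Fill (0+1,5+1) = (1,6)

Answer: .....##.
....###.
......##
....##..
........
..###..#
...#..#.
#.##...#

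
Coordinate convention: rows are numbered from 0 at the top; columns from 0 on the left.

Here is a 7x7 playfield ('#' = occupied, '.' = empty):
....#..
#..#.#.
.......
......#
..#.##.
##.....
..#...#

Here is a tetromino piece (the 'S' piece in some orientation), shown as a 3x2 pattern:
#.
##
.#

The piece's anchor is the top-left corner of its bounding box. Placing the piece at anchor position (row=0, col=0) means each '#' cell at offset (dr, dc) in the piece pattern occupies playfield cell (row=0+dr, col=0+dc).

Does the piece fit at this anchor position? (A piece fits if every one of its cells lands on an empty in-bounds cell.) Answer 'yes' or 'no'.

Check each piece cell at anchor (0, 0):
  offset (0,0) -> (0,0): empty -> OK
  offset (1,0) -> (1,0): occupied ('#') -> FAIL
  offset (1,1) -> (1,1): empty -> OK
  offset (2,1) -> (2,1): empty -> OK
All cells valid: no

Answer: no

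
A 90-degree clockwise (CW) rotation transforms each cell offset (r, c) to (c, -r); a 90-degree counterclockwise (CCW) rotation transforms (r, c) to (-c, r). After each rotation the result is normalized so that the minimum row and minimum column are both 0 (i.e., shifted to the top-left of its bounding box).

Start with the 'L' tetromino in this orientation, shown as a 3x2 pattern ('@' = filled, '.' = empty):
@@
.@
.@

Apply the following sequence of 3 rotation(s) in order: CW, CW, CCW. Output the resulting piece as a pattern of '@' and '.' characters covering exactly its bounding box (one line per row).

Start:
@@
.@
.@
After rotation 1 (CW):
..@
@@@
After rotation 2 (CW):
@.
@.
@@
After rotation 3 (CCW):
..@
@@@

Answer: ..@
@@@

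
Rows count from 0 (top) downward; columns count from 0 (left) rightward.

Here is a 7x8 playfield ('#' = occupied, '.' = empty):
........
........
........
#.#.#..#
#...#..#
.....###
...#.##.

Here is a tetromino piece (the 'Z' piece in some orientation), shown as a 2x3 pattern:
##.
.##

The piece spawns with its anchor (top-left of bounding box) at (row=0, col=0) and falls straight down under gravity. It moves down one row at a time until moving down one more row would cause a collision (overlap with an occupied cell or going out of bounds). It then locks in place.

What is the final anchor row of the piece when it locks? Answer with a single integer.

Answer: 1

Derivation:
Spawn at (row=0, col=0). Try each row:
  row 0: fits
  row 1: fits
  row 2: blocked -> lock at row 1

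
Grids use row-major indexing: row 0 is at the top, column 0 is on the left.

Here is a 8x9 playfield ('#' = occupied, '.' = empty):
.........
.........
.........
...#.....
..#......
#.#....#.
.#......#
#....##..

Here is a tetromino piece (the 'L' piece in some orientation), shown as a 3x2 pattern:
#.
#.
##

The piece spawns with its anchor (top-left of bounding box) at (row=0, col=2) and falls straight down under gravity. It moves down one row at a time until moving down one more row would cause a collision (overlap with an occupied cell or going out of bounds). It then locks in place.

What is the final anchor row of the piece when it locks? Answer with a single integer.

Answer: 0

Derivation:
Spawn at (row=0, col=2). Try each row:
  row 0: fits
  row 1: blocked -> lock at row 0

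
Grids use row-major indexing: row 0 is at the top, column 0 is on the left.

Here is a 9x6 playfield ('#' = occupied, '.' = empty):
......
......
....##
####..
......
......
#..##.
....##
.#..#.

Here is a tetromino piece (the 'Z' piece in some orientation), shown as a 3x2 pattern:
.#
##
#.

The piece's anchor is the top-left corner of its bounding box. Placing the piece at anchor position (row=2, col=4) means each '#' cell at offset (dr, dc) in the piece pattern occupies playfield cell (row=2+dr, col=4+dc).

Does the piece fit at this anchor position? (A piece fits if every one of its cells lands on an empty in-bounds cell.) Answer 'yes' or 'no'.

Answer: no

Derivation:
Check each piece cell at anchor (2, 4):
  offset (0,1) -> (2,5): occupied ('#') -> FAIL
  offset (1,0) -> (3,4): empty -> OK
  offset (1,1) -> (3,5): empty -> OK
  offset (2,0) -> (4,4): empty -> OK
All cells valid: no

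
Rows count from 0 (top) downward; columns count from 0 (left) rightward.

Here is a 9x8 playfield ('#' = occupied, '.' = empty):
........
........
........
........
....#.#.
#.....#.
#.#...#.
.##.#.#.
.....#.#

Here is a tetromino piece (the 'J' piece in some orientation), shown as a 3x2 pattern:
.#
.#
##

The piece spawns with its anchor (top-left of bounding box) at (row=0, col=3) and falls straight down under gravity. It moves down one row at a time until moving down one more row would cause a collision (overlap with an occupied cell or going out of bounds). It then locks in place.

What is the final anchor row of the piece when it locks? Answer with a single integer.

Answer: 1

Derivation:
Spawn at (row=0, col=3). Try each row:
  row 0: fits
  row 1: fits
  row 2: blocked -> lock at row 1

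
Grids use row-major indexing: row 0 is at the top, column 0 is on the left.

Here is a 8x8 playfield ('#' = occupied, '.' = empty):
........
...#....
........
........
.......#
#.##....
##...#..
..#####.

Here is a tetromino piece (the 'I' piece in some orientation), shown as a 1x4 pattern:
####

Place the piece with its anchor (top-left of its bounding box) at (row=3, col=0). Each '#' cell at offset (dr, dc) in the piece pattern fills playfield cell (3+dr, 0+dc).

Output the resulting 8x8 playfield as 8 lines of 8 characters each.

Answer: ........
...#....
........
####....
.......#
#.##....
##...#..
..#####.

Derivation:
Fill (3+0,0+0) = (3,0)
Fill (3+0,0+1) = (3,1)
Fill (3+0,0+2) = (3,2)
Fill (3+0,0+3) = (3,3)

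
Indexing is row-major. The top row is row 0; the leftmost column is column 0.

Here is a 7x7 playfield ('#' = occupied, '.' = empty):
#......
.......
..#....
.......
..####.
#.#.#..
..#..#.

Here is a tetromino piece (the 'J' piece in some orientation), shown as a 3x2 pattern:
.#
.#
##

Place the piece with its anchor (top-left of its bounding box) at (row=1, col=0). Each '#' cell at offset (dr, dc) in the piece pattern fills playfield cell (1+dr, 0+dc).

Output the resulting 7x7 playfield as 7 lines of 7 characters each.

Answer: #......
.#.....
.##....
##.....
..####.
#.#.#..
..#..#.

Derivation:
Fill (1+0,0+1) = (1,1)
Fill (1+1,0+1) = (2,1)
Fill (1+2,0+0) = (3,0)
Fill (1+2,0+1) = (3,1)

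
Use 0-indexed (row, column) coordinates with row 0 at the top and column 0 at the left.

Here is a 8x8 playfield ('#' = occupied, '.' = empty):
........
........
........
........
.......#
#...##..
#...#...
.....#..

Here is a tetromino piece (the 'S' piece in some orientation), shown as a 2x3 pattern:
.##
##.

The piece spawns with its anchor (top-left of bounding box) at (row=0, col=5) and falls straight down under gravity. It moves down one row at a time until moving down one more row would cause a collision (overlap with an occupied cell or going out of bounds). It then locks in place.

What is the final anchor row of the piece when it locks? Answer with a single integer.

Answer: 3

Derivation:
Spawn at (row=0, col=5). Try each row:
  row 0: fits
  row 1: fits
  row 2: fits
  row 3: fits
  row 4: blocked -> lock at row 3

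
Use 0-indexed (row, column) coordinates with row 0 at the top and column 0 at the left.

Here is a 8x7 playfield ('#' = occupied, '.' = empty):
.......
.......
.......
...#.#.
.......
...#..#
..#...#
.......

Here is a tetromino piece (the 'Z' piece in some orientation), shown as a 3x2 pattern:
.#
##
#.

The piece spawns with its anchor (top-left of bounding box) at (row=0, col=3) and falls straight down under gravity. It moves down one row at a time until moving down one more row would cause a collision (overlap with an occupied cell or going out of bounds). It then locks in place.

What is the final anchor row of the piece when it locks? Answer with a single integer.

Answer: 0

Derivation:
Spawn at (row=0, col=3). Try each row:
  row 0: fits
  row 1: blocked -> lock at row 0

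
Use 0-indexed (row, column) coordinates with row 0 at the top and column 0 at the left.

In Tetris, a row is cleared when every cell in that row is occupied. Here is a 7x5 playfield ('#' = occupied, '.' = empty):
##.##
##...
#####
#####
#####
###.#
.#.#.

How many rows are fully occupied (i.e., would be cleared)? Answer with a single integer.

Answer: 3

Derivation:
Check each row:
  row 0: 1 empty cell -> not full
  row 1: 3 empty cells -> not full
  row 2: 0 empty cells -> FULL (clear)
  row 3: 0 empty cells -> FULL (clear)
  row 4: 0 empty cells -> FULL (clear)
  row 5: 1 empty cell -> not full
  row 6: 3 empty cells -> not full
Total rows cleared: 3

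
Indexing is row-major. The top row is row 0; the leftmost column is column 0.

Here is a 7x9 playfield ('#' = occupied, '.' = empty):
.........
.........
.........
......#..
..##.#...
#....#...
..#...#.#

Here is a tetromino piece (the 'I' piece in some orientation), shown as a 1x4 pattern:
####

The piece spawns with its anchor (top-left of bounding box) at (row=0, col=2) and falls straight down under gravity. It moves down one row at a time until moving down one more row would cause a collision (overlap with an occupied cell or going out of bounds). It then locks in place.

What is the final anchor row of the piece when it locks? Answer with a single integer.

Spawn at (row=0, col=2). Try each row:
  row 0: fits
  row 1: fits
  row 2: fits
  row 3: fits
  row 4: blocked -> lock at row 3

Answer: 3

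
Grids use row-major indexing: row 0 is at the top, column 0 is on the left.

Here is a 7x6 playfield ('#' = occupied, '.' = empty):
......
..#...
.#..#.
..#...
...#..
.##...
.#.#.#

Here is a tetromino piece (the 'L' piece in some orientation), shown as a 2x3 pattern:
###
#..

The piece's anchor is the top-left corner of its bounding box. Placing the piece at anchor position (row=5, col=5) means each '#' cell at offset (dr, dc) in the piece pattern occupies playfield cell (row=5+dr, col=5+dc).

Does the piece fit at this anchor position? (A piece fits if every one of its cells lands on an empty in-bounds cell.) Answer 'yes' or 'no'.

Check each piece cell at anchor (5, 5):
  offset (0,0) -> (5,5): empty -> OK
  offset (0,1) -> (5,6): out of bounds -> FAIL
  offset (0,2) -> (5,7): out of bounds -> FAIL
  offset (1,0) -> (6,5): occupied ('#') -> FAIL
All cells valid: no

Answer: no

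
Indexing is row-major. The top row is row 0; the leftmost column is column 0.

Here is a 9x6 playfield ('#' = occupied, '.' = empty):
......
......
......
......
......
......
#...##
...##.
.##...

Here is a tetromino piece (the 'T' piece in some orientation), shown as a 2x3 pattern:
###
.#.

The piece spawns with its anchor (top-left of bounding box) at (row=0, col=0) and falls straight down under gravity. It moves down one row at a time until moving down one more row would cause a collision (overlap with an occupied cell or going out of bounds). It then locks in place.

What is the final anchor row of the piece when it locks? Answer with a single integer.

Spawn at (row=0, col=0). Try each row:
  row 0: fits
  row 1: fits
  row 2: fits
  row 3: fits
  row 4: fits
  row 5: fits
  row 6: blocked -> lock at row 5

Answer: 5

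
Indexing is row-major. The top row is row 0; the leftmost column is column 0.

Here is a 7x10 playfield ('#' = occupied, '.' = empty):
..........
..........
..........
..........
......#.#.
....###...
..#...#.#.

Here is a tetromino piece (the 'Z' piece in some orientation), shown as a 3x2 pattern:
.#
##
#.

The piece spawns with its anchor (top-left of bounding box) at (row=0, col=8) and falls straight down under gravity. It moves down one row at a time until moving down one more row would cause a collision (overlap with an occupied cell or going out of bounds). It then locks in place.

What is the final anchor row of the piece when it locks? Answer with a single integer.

Spawn at (row=0, col=8). Try each row:
  row 0: fits
  row 1: fits
  row 2: blocked -> lock at row 1

Answer: 1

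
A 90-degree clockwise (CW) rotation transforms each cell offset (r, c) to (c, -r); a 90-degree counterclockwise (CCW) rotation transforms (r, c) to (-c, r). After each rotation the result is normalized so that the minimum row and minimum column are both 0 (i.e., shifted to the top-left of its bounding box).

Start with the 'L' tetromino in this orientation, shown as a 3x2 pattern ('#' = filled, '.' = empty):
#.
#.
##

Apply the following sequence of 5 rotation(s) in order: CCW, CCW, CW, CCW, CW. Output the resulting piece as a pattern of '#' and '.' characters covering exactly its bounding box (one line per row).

Answer: ..#
###

Derivation:
Start:
#.
#.
##
After rotation 1 (CCW):
..#
###
After rotation 2 (CCW):
##
.#
.#
After rotation 3 (CW):
..#
###
After rotation 4 (CCW):
##
.#
.#
After rotation 5 (CW):
..#
###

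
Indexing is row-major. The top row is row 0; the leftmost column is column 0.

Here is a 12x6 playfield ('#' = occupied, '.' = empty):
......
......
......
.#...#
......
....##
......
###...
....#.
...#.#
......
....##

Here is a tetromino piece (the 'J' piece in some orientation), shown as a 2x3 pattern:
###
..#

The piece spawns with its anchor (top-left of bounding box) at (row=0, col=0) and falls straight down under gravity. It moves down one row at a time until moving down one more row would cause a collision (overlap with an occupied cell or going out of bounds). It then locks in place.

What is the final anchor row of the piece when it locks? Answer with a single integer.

Spawn at (row=0, col=0). Try each row:
  row 0: fits
  row 1: fits
  row 2: fits
  row 3: blocked -> lock at row 2

Answer: 2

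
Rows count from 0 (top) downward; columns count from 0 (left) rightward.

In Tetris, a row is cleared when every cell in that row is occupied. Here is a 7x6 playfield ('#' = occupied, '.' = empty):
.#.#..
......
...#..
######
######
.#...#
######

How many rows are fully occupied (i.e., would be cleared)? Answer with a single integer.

Check each row:
  row 0: 4 empty cells -> not full
  row 1: 6 empty cells -> not full
  row 2: 5 empty cells -> not full
  row 3: 0 empty cells -> FULL (clear)
  row 4: 0 empty cells -> FULL (clear)
  row 5: 4 empty cells -> not full
  row 6: 0 empty cells -> FULL (clear)
Total rows cleared: 3

Answer: 3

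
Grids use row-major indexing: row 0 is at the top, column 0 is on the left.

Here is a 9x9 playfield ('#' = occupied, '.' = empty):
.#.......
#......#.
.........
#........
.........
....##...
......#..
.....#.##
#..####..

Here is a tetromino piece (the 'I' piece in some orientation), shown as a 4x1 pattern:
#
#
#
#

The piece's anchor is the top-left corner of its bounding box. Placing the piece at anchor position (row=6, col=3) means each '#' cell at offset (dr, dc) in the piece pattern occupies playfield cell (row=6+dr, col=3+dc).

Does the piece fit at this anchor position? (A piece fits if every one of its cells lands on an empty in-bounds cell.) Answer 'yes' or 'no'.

Check each piece cell at anchor (6, 3):
  offset (0,0) -> (6,3): empty -> OK
  offset (1,0) -> (7,3): empty -> OK
  offset (2,0) -> (8,3): occupied ('#') -> FAIL
  offset (3,0) -> (9,3): out of bounds -> FAIL
All cells valid: no

Answer: no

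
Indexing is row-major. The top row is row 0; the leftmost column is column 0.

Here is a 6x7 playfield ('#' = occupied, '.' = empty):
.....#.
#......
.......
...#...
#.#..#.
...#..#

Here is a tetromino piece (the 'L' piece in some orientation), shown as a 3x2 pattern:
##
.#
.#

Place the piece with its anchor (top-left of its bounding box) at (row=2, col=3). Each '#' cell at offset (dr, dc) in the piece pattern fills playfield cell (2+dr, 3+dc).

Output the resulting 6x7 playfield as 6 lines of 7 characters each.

Fill (2+0,3+0) = (2,3)
Fill (2+0,3+1) = (2,4)
Fill (2+1,3+1) = (3,4)
Fill (2+2,3+1) = (4,4)

Answer: .....#.
#......
...##..
...##..
#.#.##.
...#..#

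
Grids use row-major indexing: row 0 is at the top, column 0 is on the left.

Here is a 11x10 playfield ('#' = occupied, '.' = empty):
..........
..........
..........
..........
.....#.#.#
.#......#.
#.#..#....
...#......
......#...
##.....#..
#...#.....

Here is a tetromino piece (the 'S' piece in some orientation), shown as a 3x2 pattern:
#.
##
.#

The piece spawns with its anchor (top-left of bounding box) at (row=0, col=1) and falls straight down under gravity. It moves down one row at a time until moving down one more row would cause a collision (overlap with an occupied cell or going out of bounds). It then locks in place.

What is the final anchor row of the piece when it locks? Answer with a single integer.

Answer: 3

Derivation:
Spawn at (row=0, col=1). Try each row:
  row 0: fits
  row 1: fits
  row 2: fits
  row 3: fits
  row 4: blocked -> lock at row 3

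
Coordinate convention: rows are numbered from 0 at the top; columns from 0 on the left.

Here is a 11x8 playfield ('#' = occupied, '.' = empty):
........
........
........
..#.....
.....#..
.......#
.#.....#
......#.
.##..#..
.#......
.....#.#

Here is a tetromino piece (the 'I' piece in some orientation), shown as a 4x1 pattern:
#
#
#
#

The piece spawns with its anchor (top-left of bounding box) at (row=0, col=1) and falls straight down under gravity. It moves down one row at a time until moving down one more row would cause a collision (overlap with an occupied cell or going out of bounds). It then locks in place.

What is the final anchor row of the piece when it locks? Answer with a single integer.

Answer: 2

Derivation:
Spawn at (row=0, col=1). Try each row:
  row 0: fits
  row 1: fits
  row 2: fits
  row 3: blocked -> lock at row 2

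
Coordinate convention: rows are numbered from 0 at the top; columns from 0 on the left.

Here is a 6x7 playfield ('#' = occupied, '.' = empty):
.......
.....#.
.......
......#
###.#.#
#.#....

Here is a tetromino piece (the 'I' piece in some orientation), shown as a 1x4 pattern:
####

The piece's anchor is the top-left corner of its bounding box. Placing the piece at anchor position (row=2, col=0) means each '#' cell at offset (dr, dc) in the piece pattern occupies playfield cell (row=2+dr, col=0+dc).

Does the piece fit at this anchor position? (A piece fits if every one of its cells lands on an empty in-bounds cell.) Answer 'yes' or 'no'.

Check each piece cell at anchor (2, 0):
  offset (0,0) -> (2,0): empty -> OK
  offset (0,1) -> (2,1): empty -> OK
  offset (0,2) -> (2,2): empty -> OK
  offset (0,3) -> (2,3): empty -> OK
All cells valid: yes

Answer: yes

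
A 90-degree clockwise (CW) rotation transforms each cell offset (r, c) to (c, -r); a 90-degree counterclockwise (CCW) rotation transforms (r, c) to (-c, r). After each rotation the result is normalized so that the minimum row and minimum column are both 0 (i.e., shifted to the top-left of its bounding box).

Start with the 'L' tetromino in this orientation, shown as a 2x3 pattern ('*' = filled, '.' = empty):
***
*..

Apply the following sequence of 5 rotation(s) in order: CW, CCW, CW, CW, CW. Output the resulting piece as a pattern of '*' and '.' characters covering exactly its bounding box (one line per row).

Answer: *.
*.
**

Derivation:
Start:
***
*..
After rotation 1 (CW):
**
.*
.*
After rotation 2 (CCW):
***
*..
After rotation 3 (CW):
**
.*
.*
After rotation 4 (CW):
..*
***
After rotation 5 (CW):
*.
*.
**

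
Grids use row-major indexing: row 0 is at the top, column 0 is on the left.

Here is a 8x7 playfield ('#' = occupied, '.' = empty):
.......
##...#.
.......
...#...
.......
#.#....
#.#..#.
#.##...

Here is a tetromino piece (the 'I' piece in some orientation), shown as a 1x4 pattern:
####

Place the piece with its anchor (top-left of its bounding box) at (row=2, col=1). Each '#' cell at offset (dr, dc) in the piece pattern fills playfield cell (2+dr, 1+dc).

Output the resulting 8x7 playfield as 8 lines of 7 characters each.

Answer: .......
##...#.
.####..
...#...
.......
#.#....
#.#..#.
#.##...

Derivation:
Fill (2+0,1+0) = (2,1)
Fill (2+0,1+1) = (2,2)
Fill (2+0,1+2) = (2,3)
Fill (2+0,1+3) = (2,4)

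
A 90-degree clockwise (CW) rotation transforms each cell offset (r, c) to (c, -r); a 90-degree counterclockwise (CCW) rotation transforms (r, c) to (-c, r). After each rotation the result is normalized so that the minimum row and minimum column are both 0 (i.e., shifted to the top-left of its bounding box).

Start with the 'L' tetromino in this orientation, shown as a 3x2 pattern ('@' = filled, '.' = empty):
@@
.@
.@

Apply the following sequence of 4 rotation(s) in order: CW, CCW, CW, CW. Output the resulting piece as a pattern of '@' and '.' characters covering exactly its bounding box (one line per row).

Answer: @.
@.
@@

Derivation:
Start:
@@
.@
.@
After rotation 1 (CW):
..@
@@@
After rotation 2 (CCW):
@@
.@
.@
After rotation 3 (CW):
..@
@@@
After rotation 4 (CW):
@.
@.
@@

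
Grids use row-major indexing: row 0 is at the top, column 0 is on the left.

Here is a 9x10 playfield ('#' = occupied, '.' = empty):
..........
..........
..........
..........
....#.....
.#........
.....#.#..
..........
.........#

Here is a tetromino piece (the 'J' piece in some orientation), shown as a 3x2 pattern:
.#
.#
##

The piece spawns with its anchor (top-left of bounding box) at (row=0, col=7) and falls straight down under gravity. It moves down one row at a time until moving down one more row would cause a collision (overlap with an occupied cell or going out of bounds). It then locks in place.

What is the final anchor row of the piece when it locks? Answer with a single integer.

Spawn at (row=0, col=7). Try each row:
  row 0: fits
  row 1: fits
  row 2: fits
  row 3: fits
  row 4: blocked -> lock at row 3

Answer: 3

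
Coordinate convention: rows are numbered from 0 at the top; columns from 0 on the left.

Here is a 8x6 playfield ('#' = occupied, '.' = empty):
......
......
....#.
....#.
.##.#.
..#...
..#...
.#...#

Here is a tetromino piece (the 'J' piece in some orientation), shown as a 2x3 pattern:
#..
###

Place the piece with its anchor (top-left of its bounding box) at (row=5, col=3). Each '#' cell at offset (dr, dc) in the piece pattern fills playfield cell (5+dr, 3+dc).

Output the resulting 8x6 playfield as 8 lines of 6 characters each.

Answer: ......
......
....#.
....#.
.##.#.
..##..
..####
.#...#

Derivation:
Fill (5+0,3+0) = (5,3)
Fill (5+1,3+0) = (6,3)
Fill (5+1,3+1) = (6,4)
Fill (5+1,3+2) = (6,5)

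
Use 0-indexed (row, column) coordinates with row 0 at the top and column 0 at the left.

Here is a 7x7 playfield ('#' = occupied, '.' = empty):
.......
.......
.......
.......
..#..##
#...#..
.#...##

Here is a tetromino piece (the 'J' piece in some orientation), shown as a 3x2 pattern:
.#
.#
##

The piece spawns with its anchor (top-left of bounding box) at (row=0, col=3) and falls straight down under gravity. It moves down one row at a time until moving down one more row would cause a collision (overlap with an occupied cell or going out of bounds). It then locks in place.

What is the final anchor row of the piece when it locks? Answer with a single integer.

Spawn at (row=0, col=3). Try each row:
  row 0: fits
  row 1: fits
  row 2: fits
  row 3: blocked -> lock at row 2

Answer: 2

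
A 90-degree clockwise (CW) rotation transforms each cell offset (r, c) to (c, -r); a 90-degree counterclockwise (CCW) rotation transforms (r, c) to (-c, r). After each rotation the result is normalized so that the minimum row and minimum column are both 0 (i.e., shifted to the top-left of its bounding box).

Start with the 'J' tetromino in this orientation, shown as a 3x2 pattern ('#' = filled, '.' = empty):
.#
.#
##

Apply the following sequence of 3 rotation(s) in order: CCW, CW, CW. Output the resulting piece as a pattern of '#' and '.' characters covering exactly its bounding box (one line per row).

Answer: #..
###

Derivation:
Start:
.#
.#
##
After rotation 1 (CCW):
###
..#
After rotation 2 (CW):
.#
.#
##
After rotation 3 (CW):
#..
###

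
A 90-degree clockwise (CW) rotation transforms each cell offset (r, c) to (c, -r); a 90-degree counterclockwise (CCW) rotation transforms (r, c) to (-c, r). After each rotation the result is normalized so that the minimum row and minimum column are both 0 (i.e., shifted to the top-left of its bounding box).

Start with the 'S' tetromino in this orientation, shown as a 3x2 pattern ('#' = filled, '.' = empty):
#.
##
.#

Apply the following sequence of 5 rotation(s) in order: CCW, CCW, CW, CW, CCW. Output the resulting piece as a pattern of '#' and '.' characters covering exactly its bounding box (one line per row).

Start:
#.
##
.#
After rotation 1 (CCW):
.##
##.
After rotation 2 (CCW):
#.
##
.#
After rotation 3 (CW):
.##
##.
After rotation 4 (CW):
#.
##
.#
After rotation 5 (CCW):
.##
##.

Answer: .##
##.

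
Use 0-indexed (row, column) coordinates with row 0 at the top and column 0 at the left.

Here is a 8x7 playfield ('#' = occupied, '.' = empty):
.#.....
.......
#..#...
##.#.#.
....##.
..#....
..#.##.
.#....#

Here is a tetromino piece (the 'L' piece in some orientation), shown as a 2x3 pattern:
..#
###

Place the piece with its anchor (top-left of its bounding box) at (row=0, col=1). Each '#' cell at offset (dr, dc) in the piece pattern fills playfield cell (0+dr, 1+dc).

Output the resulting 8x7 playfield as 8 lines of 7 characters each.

Fill (0+0,1+2) = (0,3)
Fill (0+1,1+0) = (1,1)
Fill (0+1,1+1) = (1,2)
Fill (0+1,1+2) = (1,3)

Answer: .#.#...
.###...
#..#...
##.#.#.
....##.
..#....
..#.##.
.#....#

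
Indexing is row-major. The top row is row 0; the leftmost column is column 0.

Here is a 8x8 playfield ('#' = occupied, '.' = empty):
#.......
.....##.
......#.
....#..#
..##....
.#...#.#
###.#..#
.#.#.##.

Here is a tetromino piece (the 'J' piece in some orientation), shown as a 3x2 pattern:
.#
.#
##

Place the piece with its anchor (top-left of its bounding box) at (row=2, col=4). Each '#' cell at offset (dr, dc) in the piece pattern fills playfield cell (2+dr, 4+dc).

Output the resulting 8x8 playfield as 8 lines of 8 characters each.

Answer: #.......
.....##.
.....##.
....##.#
..####..
.#...#.#
###.#..#
.#.#.##.

Derivation:
Fill (2+0,4+1) = (2,5)
Fill (2+1,4+1) = (3,5)
Fill (2+2,4+0) = (4,4)
Fill (2+2,4+1) = (4,5)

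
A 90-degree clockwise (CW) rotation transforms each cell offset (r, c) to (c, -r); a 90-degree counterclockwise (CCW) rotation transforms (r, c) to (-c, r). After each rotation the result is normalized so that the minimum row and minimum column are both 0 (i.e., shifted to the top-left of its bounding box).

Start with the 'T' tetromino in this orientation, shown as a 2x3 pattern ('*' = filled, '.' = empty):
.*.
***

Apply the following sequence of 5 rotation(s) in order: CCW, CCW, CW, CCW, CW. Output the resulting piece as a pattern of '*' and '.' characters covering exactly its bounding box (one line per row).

Start:
.*.
***
After rotation 1 (CCW):
.*
**
.*
After rotation 2 (CCW):
***
.*.
After rotation 3 (CW):
.*
**
.*
After rotation 4 (CCW):
***
.*.
After rotation 5 (CW):
.*
**
.*

Answer: .*
**
.*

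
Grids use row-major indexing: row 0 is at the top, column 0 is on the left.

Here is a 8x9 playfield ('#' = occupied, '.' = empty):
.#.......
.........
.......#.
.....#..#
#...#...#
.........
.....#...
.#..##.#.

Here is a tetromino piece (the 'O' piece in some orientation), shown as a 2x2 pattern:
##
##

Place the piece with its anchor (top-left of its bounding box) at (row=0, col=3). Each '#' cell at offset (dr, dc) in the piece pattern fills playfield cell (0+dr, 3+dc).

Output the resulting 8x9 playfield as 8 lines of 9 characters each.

Answer: .#.##....
...##....
.......#.
.....#..#
#...#...#
.........
.....#...
.#..##.#.

Derivation:
Fill (0+0,3+0) = (0,3)
Fill (0+0,3+1) = (0,4)
Fill (0+1,3+0) = (1,3)
Fill (0+1,3+1) = (1,4)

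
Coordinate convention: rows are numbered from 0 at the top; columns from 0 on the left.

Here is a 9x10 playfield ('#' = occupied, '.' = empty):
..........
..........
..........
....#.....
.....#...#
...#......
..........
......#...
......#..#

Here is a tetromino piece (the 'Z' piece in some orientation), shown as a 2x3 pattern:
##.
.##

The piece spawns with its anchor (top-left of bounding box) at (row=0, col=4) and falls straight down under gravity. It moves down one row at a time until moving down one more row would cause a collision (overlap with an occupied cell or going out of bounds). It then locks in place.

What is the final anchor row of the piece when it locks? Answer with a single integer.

Answer: 2

Derivation:
Spawn at (row=0, col=4). Try each row:
  row 0: fits
  row 1: fits
  row 2: fits
  row 3: blocked -> lock at row 2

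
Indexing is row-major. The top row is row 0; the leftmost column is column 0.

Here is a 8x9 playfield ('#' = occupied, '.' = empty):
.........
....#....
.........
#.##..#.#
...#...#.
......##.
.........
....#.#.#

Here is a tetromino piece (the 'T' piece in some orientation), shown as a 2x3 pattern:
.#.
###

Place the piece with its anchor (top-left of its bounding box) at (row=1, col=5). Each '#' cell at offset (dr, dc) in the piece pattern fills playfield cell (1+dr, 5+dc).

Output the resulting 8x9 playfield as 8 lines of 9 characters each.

Answer: .........
....#.#..
.....###.
#.##..#.#
...#...#.
......##.
.........
....#.#.#

Derivation:
Fill (1+0,5+1) = (1,6)
Fill (1+1,5+0) = (2,5)
Fill (1+1,5+1) = (2,6)
Fill (1+1,5+2) = (2,7)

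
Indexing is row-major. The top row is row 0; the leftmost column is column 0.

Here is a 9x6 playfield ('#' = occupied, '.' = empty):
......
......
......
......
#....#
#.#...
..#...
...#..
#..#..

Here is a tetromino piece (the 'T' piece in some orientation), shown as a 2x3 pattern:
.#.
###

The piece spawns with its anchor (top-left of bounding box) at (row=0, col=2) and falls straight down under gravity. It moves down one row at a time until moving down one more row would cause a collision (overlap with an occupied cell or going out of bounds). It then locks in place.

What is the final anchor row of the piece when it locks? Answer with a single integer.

Spawn at (row=0, col=2). Try each row:
  row 0: fits
  row 1: fits
  row 2: fits
  row 3: fits
  row 4: blocked -> lock at row 3

Answer: 3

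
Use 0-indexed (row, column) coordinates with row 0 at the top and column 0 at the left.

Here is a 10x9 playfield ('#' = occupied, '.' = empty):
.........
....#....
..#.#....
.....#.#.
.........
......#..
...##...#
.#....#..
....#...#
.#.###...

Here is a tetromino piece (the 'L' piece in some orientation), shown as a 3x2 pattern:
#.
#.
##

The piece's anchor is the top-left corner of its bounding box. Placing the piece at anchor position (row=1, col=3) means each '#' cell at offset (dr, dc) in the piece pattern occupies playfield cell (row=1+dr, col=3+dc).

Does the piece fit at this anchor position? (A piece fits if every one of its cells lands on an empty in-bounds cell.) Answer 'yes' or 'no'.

Check each piece cell at anchor (1, 3):
  offset (0,0) -> (1,3): empty -> OK
  offset (1,0) -> (2,3): empty -> OK
  offset (2,0) -> (3,3): empty -> OK
  offset (2,1) -> (3,4): empty -> OK
All cells valid: yes

Answer: yes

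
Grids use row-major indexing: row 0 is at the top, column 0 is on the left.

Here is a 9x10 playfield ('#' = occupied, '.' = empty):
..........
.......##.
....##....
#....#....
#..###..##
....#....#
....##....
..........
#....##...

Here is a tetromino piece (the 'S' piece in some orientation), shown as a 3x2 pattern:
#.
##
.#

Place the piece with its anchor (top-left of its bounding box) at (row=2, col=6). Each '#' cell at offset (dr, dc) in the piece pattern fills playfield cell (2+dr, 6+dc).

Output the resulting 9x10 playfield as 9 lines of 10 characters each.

Answer: ..........
.......##.
....###...
#....###..
#..###.###
....#....#
....##....
..........
#....##...

Derivation:
Fill (2+0,6+0) = (2,6)
Fill (2+1,6+0) = (3,6)
Fill (2+1,6+1) = (3,7)
Fill (2+2,6+1) = (4,7)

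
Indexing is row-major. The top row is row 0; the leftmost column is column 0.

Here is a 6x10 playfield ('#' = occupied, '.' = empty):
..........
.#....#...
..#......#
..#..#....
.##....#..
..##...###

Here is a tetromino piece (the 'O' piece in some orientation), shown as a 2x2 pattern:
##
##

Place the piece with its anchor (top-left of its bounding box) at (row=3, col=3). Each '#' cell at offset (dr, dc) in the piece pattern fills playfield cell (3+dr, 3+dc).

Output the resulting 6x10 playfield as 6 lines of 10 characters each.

Fill (3+0,3+0) = (3,3)
Fill (3+0,3+1) = (3,4)
Fill (3+1,3+0) = (4,3)
Fill (3+1,3+1) = (4,4)

Answer: ..........
.#....#...
..#......#
..####....
.####..#..
..##...###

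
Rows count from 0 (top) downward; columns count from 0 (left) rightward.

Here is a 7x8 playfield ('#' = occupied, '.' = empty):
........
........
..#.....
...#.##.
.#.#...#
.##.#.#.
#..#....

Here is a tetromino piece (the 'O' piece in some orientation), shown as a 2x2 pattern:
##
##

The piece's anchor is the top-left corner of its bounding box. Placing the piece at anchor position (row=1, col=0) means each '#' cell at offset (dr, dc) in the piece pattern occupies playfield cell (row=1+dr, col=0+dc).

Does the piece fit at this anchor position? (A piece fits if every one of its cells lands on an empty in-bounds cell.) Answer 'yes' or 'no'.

Answer: yes

Derivation:
Check each piece cell at anchor (1, 0):
  offset (0,0) -> (1,0): empty -> OK
  offset (0,1) -> (1,1): empty -> OK
  offset (1,0) -> (2,0): empty -> OK
  offset (1,1) -> (2,1): empty -> OK
All cells valid: yes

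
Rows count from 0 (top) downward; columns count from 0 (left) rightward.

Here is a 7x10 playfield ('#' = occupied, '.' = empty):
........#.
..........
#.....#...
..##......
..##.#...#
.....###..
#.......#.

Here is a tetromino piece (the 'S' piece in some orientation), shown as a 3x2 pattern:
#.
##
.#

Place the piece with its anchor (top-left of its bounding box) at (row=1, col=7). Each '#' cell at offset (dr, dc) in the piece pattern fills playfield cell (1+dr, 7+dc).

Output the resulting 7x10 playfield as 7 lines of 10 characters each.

Answer: ........#.
.......#..
#.....###.
..##....#.
..##.#...#
.....###..
#.......#.

Derivation:
Fill (1+0,7+0) = (1,7)
Fill (1+1,7+0) = (2,7)
Fill (1+1,7+1) = (2,8)
Fill (1+2,7+1) = (3,8)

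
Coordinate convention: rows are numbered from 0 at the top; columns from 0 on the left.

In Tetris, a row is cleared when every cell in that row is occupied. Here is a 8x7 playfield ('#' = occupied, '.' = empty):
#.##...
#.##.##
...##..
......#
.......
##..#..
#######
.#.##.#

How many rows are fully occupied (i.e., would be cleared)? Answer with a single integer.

Check each row:
  row 0: 4 empty cells -> not full
  row 1: 2 empty cells -> not full
  row 2: 5 empty cells -> not full
  row 3: 6 empty cells -> not full
  row 4: 7 empty cells -> not full
  row 5: 4 empty cells -> not full
  row 6: 0 empty cells -> FULL (clear)
  row 7: 3 empty cells -> not full
Total rows cleared: 1

Answer: 1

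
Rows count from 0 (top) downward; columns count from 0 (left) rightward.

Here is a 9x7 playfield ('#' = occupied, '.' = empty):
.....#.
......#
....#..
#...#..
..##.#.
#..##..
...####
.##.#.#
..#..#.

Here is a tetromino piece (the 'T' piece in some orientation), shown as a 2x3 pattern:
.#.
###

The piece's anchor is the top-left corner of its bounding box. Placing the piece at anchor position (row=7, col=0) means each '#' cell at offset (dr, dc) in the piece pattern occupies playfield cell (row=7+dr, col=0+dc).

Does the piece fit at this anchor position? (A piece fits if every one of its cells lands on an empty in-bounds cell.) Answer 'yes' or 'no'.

Answer: no

Derivation:
Check each piece cell at anchor (7, 0):
  offset (0,1) -> (7,1): occupied ('#') -> FAIL
  offset (1,0) -> (8,0): empty -> OK
  offset (1,1) -> (8,1): empty -> OK
  offset (1,2) -> (8,2): occupied ('#') -> FAIL
All cells valid: no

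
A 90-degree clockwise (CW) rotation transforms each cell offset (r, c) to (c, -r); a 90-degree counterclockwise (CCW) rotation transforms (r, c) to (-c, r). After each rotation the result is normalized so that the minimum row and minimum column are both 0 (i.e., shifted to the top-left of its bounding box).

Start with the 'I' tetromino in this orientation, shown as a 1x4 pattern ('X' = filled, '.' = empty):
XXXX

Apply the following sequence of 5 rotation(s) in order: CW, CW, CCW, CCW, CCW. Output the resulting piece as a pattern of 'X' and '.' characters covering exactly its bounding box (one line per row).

Start:
XXXX
After rotation 1 (CW):
X
X
X
X
After rotation 2 (CW):
XXXX
After rotation 3 (CCW):
X
X
X
X
After rotation 4 (CCW):
XXXX
After rotation 5 (CCW):
X
X
X
X

Answer: X
X
X
X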